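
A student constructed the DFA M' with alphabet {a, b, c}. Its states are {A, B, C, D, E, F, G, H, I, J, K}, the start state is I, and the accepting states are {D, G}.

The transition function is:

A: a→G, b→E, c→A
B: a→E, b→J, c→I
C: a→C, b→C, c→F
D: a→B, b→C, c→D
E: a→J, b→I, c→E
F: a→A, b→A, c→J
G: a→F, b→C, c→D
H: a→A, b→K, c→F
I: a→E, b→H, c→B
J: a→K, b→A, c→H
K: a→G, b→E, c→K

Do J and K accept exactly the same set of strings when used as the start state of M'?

Start with accepting vs non-accepting: {D,G} | {A,B,C,E,F,H,I,J,K}.
On input a, block {A,B,C,E,F,H,I,J,K} splits into {B,C,E,F,H,I,J} and {A,K}.
On input a, block {B,C,E,F,H,I,J} splits into {B,C,E,I} and {F,H,J}.
Refine {D,G} on symbol a: members go to different blocks, giving {D} and {G}.
Split {B,C,E,I} by δ(·,a) → {B,C,I} and {E}.
On input a, block {B,C,I} splits into {B,I} and {C}.
Stable partition: {D} | {B,I} | {A,K} | {F,H,J} | {G} | {E} | {C} — 7 equivalence classes.
J and K end up in different blocks, so they are distinguishable. For instance, the string 'a' is accepted from only K.

No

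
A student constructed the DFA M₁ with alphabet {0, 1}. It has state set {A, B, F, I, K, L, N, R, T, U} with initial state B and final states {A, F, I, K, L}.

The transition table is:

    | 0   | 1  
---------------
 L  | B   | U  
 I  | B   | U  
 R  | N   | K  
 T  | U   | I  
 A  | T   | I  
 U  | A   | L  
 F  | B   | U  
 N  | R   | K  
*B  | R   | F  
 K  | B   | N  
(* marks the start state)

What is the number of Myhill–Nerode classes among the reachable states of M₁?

P0 = {A,F,I,K,L} | {B,N,R,T,U}.
On input 1, block {A,F,I,K,L} splits into {F,I,K,L} and {A}.
Refine {B,N,R,T,U} on symbol 0: members go to different blocks, giving {B,N,R,T} and {U}.
Split {F,I,K,L} by δ(·,1) → {F,I,L} and {K}.
Split {B,N,R,T} by δ(·,0) → {B,N,R} and {T}.
Refine {B,N,R} on symbol 1: members go to different blocks, giving {N,R} and {B}.
No further refinement is possible. Final partition (7 blocks): {F,I,L} | {N,R} | {A} | {U} | {K} | {T} | {B}.

7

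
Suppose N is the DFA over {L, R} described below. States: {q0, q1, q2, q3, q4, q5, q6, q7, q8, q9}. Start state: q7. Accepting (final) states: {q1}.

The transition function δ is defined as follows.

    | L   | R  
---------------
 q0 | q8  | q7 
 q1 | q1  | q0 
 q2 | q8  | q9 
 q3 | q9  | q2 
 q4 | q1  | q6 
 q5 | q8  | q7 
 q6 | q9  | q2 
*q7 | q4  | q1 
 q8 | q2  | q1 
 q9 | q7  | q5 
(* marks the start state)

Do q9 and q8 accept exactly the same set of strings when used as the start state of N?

First remove the unreachable states {q3}; 9 states remain.
P0 = {q1} | {q0,q2,q4,q5,q6,q7,q8,q9}.
On input L, block {q0,q2,q4,q5,q6,q7,q8,q9} splits into {q0,q2,q5,q6,q7,q8,q9} and {q4}.
Refine {q0,q2,q5,q6,q7,q8,q9} on symbol L: members go to different blocks, giving {q0,q2,q5,q6,q8,q9} and {q7}.
Refine {q0,q2,q5,q6,q8,q9} on symbol L: members go to different blocks, giving {q0,q2,q5,q6,q8} and {q9}.
Split {q0,q2,q5,q6,q8} by δ(·,L) → {q0,q2,q5,q8} and {q6}.
On input R, block {q0,q2,q5,q8} splits into {q0,q5} and {q2} and {q8}.
The partition is now stable with 8 blocks: {q1} | {q0,q5} | {q4} | {q7} | {q9} | {q6} | {q2} | {q8}.
q9 and q8 end up in different blocks, so they are distinguishable. For instance, the string 'R' is accepted from only q8.

No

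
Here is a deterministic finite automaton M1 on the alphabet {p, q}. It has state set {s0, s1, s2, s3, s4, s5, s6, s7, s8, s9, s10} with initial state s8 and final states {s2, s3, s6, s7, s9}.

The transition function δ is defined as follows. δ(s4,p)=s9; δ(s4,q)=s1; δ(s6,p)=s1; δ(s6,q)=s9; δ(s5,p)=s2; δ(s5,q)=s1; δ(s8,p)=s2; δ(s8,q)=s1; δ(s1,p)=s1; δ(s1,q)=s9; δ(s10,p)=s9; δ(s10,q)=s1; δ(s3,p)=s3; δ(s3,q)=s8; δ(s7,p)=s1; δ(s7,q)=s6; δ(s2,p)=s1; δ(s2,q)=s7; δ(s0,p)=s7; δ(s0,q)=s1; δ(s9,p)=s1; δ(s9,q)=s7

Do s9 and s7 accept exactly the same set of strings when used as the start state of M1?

Yes

First remove the unreachable states {s0,s3,s4,s5,s10}; 6 states remain.
Start with accepting vs non-accepting: {s2,s6,s7,s9} | {s1,s8}.
Split {s1,s8} by δ(·,p) → {s1} and {s8}.
Stable partition: {s2,s6,s7,s9} | {s1} | {s8} — 3 equivalence classes.
s9 and s7 lie in the same block of the stable partition, so they are equivalent — no string distinguishes them.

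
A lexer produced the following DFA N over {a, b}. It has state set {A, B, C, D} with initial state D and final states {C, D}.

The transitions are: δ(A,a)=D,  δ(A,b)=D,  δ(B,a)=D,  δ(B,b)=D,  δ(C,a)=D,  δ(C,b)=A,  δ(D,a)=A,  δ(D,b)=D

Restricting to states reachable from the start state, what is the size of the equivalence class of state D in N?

States {B,C} cannot be reached from the start state, so discard them.
P0 = {D} | {A}.
No further refinement is possible. Final partition (2 blocks): {D} | {A}.
State D belongs to the block {D}, which has 1 states.

1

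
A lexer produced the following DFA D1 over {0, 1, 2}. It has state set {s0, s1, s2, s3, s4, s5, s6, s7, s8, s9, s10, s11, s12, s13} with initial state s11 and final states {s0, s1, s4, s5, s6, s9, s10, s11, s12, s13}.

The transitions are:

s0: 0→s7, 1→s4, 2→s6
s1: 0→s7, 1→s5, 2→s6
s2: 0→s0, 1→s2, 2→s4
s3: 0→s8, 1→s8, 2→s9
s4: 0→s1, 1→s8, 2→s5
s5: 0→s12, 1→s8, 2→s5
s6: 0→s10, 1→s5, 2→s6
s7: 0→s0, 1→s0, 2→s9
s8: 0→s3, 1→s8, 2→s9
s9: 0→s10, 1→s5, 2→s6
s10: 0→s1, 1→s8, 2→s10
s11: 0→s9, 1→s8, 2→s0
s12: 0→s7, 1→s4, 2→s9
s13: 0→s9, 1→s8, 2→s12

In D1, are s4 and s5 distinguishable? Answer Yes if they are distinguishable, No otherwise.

Reachable states from the start: {s0,s1,s3,s4,s5,s6,s7,s8,s9,s10,s11,s12}. Unreachable: {s2,s13} — drop them.
Initial partition by acceptance: {s0,s1,s4,s5,s6,s9,s10,s11,s12} | {s3,s7,s8}.
Split {s0,s1,s4,s5,s6,s9,s10,s11,s12} by δ(·,0) → {s4,s5,s6,s9,s10,s11} and {s0,s1,s12}.
Refine {s4,s5,s6,s9,s10,s11} on symbol 0: members go to different blocks, giving {s4,s5,s10} and {s6,s9,s11}.
Split {s3,s7,s8} by δ(·,0) → {s3,s8} and {s7}.
Refine {s6,s9,s11} on symbol 0: members go to different blocks, giving {s6,s9} and {s11}.
Stable partition: {s4,s5,s10} | {s3,s8} | {s0,s1,s12} | {s6,s9} | {s7} | {s11} — 6 equivalence classes.
s4 and s5 lie in the same block of the stable partition, so they are equivalent — no string distinguishes them.

No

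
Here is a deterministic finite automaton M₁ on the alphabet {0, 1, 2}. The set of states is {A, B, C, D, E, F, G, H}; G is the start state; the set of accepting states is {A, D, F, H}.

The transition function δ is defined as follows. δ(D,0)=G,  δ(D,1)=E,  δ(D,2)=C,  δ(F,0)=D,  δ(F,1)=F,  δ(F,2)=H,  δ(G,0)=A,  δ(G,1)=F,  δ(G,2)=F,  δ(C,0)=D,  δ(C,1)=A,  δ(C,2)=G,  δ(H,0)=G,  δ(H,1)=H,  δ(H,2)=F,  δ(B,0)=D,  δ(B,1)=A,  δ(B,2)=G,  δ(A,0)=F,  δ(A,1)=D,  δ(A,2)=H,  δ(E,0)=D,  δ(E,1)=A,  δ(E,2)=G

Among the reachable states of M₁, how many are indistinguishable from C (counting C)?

Reachable states from the start: {A,C,D,E,F,G,H}. Unreachable: {B} — drop them.
P0 = {A,D,F,H} | {C,E,G}.
Refine {A,D,F,H} on symbol 0: members go to different blocks, giving {A,F} and {D,H}.
On input 0, block {A,F} splits into {A} and {F}.
Split {C,E,G} by δ(·,0) → {C,E} and {G}.
Split {D,H} by δ(·,1) → {D} and {H}.
The partition is now stable with 6 blocks: {A} | {C,E} | {D} | {F} | {G} | {H}.
State C belongs to the block {C,E}, which has 2 states.

2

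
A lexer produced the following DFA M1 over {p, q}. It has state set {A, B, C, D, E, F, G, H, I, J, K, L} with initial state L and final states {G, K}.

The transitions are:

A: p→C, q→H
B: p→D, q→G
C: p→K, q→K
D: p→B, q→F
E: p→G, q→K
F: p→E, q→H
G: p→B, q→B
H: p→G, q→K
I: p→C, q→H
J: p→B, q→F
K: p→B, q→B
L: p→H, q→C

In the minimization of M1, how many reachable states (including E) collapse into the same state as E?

First remove the unreachable states {A,I,J}; 9 states remain.
P0 = {G,K} | {B,C,D,E,F,H,L}.
Split {B,C,D,E,F,H,L} by δ(·,p) → {B,D,F,L} and {C,E,H}.
On input p, block {B,D,F,L} splits into {B,D} and {F,L}.
On input q, block {B,D} splits into {B} and {D}.
The partition is now stable with 5 blocks: {G,K} | {B} | {C,E,H} | {F,L} | {D}.
State E belongs to the block {C,E,H}, which has 3 states.

3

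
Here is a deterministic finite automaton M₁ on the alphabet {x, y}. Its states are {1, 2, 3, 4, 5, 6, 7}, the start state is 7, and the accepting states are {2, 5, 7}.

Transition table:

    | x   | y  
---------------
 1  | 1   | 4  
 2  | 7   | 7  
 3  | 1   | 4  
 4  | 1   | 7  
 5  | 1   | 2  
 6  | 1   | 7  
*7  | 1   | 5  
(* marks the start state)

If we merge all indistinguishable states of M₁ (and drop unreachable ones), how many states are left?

Reachable states from the start: {1,2,4,5,7}. Unreachable: {3,6} — drop them.
P0 = {2,5,7} | {1,4}.
On input x, block {2,5,7} splits into {5,7} and {2}.
Refine {5,7} on symbol y: members go to different blocks, giving {5} and {7}.
On input y, block {1,4} splits into {1} and {4}.
No further refinement is possible. Final partition (5 blocks): {5} | {1} | {2} | {7} | {4}.

5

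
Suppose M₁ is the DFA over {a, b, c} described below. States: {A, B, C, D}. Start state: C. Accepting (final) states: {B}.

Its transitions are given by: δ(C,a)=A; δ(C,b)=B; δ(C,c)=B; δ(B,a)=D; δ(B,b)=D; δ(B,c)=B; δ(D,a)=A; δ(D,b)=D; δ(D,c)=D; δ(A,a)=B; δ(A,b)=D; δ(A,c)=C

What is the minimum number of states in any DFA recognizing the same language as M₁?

4

All states are reachable from the start state.
Start with accepting vs non-accepting: {B} | {A,C,D}.
Split {A,C,D} by δ(·,a) → {C,D} and {A}.
Split {C,D} by δ(·,b) → {C} and {D}.
No further refinement is possible. Final partition (4 blocks): {B} | {C} | {A} | {D}.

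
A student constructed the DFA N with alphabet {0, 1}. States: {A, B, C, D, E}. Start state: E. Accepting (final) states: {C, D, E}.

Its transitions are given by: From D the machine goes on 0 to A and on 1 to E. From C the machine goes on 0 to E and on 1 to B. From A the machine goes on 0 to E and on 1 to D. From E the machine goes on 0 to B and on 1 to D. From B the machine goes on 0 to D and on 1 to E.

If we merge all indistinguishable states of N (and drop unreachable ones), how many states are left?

2

Reachable states from the start: {A,B,D,E}. Unreachable: {C} — drop them.
P0 = {D,E} | {A,B}.
Stable partition: {D,E} | {A,B} — 2 equivalence classes.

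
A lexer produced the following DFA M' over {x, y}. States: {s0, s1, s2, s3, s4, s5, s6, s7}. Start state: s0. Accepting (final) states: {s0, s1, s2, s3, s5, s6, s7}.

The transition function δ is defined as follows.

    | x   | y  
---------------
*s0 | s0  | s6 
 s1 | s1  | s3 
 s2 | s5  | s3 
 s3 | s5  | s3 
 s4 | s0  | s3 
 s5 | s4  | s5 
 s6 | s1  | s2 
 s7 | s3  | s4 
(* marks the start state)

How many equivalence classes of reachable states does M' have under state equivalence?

States {s7} cannot be reached from the start state, so discard them.
Initial partition by acceptance: {s0,s1,s2,s3,s5,s6} | {s4}.
On input x, block {s0,s1,s2,s3,s5,s6} splits into {s0,s1,s2,s3,s6} and {s5}.
Split {s0,s1,s2,s3,s6} by δ(·,x) → {s0,s1,s6} and {s2,s3}.
Refine {s0,s1,s6} on symbol y: members go to different blocks, giving {s1,s6} and {s0}.
The partition is now stable with 5 blocks: {s1,s6} | {s4} | {s5} | {s2,s3} | {s0}.

5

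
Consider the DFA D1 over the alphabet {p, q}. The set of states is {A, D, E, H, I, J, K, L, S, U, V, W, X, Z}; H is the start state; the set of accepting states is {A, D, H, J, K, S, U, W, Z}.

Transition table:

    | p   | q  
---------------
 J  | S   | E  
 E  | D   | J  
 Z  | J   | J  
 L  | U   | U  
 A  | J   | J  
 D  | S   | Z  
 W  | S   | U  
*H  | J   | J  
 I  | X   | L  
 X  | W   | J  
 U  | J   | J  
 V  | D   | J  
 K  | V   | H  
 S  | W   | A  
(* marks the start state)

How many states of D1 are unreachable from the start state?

Starting at H and following transitions, the reachable set is {A, D, E, H, J, S, U, W, Z}. That leaves I, K, L, V, X unreachable — 5 in total.

5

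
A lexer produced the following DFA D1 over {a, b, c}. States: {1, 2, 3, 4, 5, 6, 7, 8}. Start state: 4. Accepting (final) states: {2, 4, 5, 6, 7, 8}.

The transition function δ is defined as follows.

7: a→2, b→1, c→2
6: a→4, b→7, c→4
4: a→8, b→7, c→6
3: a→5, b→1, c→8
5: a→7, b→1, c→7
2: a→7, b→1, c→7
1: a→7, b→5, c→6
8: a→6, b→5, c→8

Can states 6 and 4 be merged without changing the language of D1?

Reachable states from the start: {1,2,4,5,6,7,8}. Unreachable: {3} — drop them.
P0 = {2,4,5,6,7,8} | {1}.
On input b, block {2,4,5,6,7,8} splits into {2,5,7} and {4,6,8}.
The partition is now stable with 3 blocks: {2,5,7} | {1} | {4,6,8}.
6 and 4 lie in the same block of the stable partition, so they are equivalent — no string distinguishes them.

Yes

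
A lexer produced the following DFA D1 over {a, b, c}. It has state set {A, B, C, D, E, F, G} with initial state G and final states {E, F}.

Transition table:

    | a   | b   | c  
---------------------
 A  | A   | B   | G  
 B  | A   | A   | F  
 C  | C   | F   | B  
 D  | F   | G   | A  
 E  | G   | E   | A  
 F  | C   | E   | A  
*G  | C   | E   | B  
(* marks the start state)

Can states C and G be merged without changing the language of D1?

Reachable states from the start: {A,B,C,E,F,G}. Unreachable: {D} — drop them.
Start with accepting vs non-accepting: {E,F} | {A,B,C,G}.
Refine {A,B,C,G} on symbol b: members go to different blocks, giving {A,B} and {C,G}.
On input c, block {A,B} splits into {A} and {B}.
Stable partition: {E,F} | {A} | {C,G} | {B} — 4 equivalence classes.
C and G lie in the same block of the stable partition, so they are equivalent — no string distinguishes them.

Yes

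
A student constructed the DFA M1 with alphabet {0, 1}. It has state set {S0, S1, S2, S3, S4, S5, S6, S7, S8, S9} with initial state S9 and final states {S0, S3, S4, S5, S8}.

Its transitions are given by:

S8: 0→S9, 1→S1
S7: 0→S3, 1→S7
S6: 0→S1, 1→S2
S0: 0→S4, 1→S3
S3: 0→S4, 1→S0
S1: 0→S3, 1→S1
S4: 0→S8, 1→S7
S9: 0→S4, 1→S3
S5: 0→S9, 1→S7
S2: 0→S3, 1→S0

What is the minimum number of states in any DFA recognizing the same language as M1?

Reachable states from the start: {S0,S1,S3,S4,S7,S8,S9}. Unreachable: {S2,S5,S6} — drop them.
Start with accepting vs non-accepting: {S0,S3,S4,S8} | {S1,S7,S9}.
Split {S0,S3,S4,S8} by δ(·,0) → {S0,S3,S4} and {S8}.
On input 0, block {S0,S3,S4} splits into {S0,S3} and {S4}.
On input 0, block {S1,S7,S9} splits into {S1,S7} and {S9}.
No further refinement is possible. Final partition (5 blocks): {S0,S3} | {S1,S7} | {S8} | {S4} | {S9}.

5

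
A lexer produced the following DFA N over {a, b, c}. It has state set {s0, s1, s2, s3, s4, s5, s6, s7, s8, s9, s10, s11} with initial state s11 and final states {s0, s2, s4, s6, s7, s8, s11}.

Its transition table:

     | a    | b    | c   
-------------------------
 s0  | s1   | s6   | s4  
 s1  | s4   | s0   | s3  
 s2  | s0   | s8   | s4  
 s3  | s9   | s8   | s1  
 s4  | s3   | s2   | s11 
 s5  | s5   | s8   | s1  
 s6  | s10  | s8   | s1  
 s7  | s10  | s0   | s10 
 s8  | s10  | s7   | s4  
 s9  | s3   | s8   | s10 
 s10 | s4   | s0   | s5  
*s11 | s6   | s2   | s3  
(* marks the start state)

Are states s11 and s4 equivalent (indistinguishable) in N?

All states are reachable from the start state.
Start with accepting vs non-accepting: {s0,s2,s4,s6,s7,s8,s11} | {s1,s3,s5,s9,s10}.
On input a, block {s0,s2,s4,s6,s7,s8,s11} splits into {s0,s4,s6,s7,s8} and {s2,s11}.
Split {s0,s4,s6,s7,s8} by δ(·,b) → {s0,s6,s7,s8} and {s4}.
Refine {s0,s6,s7,s8} on symbol c: members go to different blocks, giving {s0,s8} and {s6,s7}.
Split {s1,s3,s5,s9,s10} by δ(·,a) → {s3,s5,s9} and {s1,s10}.
Refine {s2,s11} on symbol a: members go to different blocks, giving {s2} and {s11}.
No further refinement is possible. Final partition (7 blocks): {s0,s8} | {s3,s5,s9} | {s2} | {s4} | {s6,s7} | {s1,s10} | {s11}.
s11 and s4 end up in different blocks, so they are distinguishable. For instance, the string 'a' is accepted from only s11.

No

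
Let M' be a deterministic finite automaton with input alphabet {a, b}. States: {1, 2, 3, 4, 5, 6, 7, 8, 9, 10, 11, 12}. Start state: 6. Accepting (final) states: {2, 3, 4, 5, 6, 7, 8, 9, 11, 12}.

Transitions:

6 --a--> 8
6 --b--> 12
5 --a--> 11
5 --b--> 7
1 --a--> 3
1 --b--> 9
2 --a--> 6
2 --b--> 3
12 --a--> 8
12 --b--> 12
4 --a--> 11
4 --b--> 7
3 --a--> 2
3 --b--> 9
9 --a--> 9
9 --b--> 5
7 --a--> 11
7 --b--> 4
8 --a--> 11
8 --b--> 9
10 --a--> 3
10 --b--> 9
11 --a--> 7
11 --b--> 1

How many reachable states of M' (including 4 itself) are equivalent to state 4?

3

Reachable states from the start: {1,2,3,4,5,6,7,8,9,11,12}. Unreachable: {10} — drop them.
Initial partition by acceptance: {2,3,4,5,6,7,8,9,11,12} | {1}.
Split {2,3,4,5,6,7,8,9,11,12} by δ(·,b) → {2,3,4,5,6,7,8,9,12} and {11}.
On input a, block {2,3,4,5,6,7,8,9,12} splits into {2,3,6,9,12} and {4,5,7,8}.
On input a, block {2,3,6,9,12} splits into {2,3,9} and {6,12}.
On input a, block {2,3,9} splits into {3,9} and {2}.
Refine {3,9} on symbol a: members go to different blocks, giving {3} and {9}.
Split {4,5,7,8} by δ(·,b) → {4,5,7} and {8}.
The partition is now stable with 8 blocks: {3} | {1} | {11} | {4,5,7} | {6,12} | {2} | {9} | {8}.
State 4 belongs to the block {4,5,7}, which has 3 states.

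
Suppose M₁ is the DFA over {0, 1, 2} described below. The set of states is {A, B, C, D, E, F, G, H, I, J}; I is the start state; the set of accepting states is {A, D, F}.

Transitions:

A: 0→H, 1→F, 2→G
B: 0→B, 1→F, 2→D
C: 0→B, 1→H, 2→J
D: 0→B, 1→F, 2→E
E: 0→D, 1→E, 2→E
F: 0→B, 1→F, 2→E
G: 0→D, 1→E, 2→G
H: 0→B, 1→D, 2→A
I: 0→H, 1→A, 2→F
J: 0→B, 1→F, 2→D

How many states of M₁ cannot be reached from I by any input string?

2

Starting at I and following transitions, the reachable set is {A, B, D, E, F, G, H, I}. That leaves C, J unreachable — 2 in total.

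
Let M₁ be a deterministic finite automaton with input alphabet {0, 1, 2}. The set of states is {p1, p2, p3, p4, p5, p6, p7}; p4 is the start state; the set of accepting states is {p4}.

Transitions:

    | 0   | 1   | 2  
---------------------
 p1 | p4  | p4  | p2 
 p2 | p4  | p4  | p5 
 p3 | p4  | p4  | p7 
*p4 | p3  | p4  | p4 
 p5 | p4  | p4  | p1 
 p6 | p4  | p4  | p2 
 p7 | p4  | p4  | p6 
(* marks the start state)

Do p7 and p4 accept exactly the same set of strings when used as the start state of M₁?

Start with accepting vs non-accepting: {p4} | {p1,p2,p3,p5,p6,p7}.
Stable partition: {p4} | {p1,p2,p3,p5,p6,p7} — 2 equivalence classes.
p7 and p4 end up in different blocks, so they are distinguishable. For instance, the string 'ε' is accepted from only p4.

No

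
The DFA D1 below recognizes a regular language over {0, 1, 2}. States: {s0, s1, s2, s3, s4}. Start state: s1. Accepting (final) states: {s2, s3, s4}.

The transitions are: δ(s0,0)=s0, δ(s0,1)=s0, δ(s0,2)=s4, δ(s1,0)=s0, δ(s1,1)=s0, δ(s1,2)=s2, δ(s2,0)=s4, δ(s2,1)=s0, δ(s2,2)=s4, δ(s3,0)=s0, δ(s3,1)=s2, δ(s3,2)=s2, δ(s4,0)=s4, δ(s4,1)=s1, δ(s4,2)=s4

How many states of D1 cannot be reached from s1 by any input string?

Starting at s1 and following transitions, the reachable set is {s0, s1, s2, s4}. That leaves s3 unreachable — 1 in total.

1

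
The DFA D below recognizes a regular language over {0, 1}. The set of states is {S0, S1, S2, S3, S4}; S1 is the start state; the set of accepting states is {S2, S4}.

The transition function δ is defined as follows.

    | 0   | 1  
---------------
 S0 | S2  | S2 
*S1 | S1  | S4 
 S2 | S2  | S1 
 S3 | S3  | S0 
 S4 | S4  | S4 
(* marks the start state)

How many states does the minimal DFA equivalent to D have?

First remove the unreachable states {S0,S2,S3}; 2 states remain.
Initial partition by acceptance: {S4} | {S1}.
Stable partition: {S4} | {S1} — 2 equivalence classes.

2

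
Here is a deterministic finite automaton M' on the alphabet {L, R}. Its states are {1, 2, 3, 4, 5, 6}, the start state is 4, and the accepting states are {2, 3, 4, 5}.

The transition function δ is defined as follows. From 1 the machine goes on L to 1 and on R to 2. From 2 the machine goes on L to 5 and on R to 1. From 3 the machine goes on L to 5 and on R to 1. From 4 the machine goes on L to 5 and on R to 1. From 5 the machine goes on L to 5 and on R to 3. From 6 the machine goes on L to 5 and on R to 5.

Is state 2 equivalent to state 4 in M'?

States {6} cannot be reached from the start state, so discard them.
Start with accepting vs non-accepting: {2,3,4,5} | {1}.
Split {2,3,4,5} by δ(·,R) → {2,3,4} and {5}.
No further refinement is possible. Final partition (3 blocks): {2,3,4} | {1} | {5}.
2 and 4 lie in the same block of the stable partition, so they are equivalent — no string distinguishes them.

Yes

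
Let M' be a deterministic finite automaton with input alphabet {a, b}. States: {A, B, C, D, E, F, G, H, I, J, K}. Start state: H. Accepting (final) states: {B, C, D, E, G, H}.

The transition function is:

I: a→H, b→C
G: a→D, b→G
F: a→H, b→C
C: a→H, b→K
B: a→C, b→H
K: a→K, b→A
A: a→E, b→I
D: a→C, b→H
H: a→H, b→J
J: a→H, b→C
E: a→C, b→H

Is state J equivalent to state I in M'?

First remove the unreachable states {B,D,F,G}; 7 states remain.
Start with accepting vs non-accepting: {C,E,H} | {A,I,J,K}.
Split {C,E,H} by δ(·,b) → {C,H} and {E}.
On input a, block {A,I,J,K} splits into {I,J} and {A} and {K}.
On input b, block {C,H} splits into {C} and {H}.
No further refinement is possible. Final partition (6 blocks): {C} | {I,J} | {E} | {A} | {K} | {H}.
J and I lie in the same block of the stable partition, so they are equivalent — no string distinguishes them.

Yes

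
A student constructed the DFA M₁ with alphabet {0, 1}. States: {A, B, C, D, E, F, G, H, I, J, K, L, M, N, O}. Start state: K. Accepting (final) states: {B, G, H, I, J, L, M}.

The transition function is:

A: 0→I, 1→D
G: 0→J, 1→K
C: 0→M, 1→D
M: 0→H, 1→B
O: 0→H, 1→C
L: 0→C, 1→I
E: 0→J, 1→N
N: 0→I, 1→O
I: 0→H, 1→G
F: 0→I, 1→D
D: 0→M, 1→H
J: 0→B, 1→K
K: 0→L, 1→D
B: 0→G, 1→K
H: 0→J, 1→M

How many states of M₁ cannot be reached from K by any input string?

BFS from K reaches {B, C, D, G, H, I, J, K, L, M}; the 5 state(s) A, E, F, N, O are never visited.

5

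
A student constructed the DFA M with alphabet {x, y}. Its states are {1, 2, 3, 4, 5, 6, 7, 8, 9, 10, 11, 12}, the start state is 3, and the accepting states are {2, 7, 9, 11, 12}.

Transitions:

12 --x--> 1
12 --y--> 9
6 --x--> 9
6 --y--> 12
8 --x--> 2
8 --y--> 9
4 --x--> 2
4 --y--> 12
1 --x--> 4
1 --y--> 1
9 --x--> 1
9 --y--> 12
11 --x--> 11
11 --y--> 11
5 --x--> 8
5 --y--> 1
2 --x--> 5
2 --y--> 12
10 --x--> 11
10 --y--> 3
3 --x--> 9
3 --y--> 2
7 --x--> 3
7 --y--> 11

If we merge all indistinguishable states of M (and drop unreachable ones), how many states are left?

3

States {6,7,10,11} cannot be reached from the start state, so discard them.
P0 = {2,9,12} | {1,3,4,5,8}.
Split {1,3,4,5,8} by δ(·,x) → {3,4,8} and {1,5}.
Stable partition: {2,9,12} | {3,4,8} | {1,5} — 3 equivalence classes.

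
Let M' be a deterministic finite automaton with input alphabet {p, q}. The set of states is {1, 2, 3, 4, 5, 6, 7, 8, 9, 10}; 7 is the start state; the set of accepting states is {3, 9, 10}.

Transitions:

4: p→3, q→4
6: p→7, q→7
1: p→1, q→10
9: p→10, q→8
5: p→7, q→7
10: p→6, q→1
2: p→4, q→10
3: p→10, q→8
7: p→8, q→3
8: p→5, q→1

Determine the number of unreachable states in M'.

3

BFS from 7 reaches {1, 3, 5, 6, 7, 8, 10}; the 3 state(s) 2, 4, 9 are never visited.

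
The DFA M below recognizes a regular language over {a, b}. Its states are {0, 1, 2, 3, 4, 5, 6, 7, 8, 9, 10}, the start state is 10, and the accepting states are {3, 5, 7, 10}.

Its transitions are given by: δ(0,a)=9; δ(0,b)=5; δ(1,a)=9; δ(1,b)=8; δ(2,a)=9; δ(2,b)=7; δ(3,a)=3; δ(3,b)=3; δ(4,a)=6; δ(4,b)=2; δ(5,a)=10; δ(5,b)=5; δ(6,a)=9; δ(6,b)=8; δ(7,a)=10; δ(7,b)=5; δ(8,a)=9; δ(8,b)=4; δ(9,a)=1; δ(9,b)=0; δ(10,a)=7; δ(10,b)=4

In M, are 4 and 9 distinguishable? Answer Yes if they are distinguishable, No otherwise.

Reachable states from the start: {0,1,2,4,5,6,7,8,9,10}. Unreachable: {3} — drop them.
P0 = {5,7,10} | {0,1,2,4,6,8,9}.
Refine {5,7,10} on symbol b: members go to different blocks, giving {5,7} and {10}.
Refine {0,1,2,4,6,8,9} on symbol b: members go to different blocks, giving {1,4,6,8,9} and {0,2}.
Refine {1,4,6,8,9} on symbol b: members go to different blocks, giving {1,6,8} and {4,9}.
Refine {1,6,8} on symbol b: members go to different blocks, giving {1,6} and {8}.
No further refinement is possible. Final partition (6 blocks): {5,7} | {1,6} | {10} | {0,2} | {4,9} | {8}.
4 and 9 lie in the same block of the stable partition, so they are equivalent — no string distinguishes them.

No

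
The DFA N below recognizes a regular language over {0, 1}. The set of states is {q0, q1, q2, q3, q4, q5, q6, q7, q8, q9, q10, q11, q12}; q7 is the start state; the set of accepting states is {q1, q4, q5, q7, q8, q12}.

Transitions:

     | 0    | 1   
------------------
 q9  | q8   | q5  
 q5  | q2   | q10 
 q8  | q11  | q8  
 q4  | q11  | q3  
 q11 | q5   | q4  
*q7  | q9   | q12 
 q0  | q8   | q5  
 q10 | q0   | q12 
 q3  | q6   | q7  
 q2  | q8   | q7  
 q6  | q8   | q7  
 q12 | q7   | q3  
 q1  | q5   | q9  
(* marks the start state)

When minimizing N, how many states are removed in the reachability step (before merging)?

1

No path from q7 leads to q1; the other 12 states are all reachable.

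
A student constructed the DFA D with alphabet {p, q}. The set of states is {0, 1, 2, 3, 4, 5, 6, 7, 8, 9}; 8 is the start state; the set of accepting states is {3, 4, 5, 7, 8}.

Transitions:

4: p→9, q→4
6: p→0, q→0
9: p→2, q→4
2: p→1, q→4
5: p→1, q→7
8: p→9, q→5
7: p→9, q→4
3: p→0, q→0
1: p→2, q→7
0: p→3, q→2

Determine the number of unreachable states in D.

Starting at 8 and following transitions, the reachable set is {1, 2, 4, 5, 7, 8, 9}. That leaves 0, 3, 6 unreachable — 3 in total.

3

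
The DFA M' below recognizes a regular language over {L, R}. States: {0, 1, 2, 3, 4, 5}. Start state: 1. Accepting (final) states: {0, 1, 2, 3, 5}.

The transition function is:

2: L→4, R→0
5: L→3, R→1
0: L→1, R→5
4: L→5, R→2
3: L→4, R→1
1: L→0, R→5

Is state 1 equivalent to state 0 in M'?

All states are reachable from the start state.
Start with accepting vs non-accepting: {0,1,2,3,5} | {4}.
Refine {0,1,2,3,5} on symbol L: members go to different blocks, giving {0,1,5} and {2,3}.
Split {0,1,5} by δ(·,L) → {0,1} and {5}.
The partition is now stable with 4 blocks: {0,1} | {4} | {2,3} | {5}.
1 and 0 lie in the same block of the stable partition, so they are equivalent — no string distinguishes them.

Yes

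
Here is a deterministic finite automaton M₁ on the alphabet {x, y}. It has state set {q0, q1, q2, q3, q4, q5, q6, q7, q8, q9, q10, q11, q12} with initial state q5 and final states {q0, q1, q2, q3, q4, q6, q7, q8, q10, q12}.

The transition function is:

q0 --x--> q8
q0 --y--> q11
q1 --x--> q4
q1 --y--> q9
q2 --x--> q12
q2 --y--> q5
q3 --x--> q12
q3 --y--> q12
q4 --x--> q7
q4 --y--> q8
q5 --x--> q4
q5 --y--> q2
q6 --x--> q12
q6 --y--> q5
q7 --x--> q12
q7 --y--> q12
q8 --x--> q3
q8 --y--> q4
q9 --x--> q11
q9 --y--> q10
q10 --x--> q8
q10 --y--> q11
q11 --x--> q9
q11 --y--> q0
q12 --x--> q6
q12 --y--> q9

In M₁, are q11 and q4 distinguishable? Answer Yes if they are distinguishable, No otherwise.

First remove the unreachable states {q1}; 12 states remain.
P0 = {q0,q2,q3,q4,q6,q7,q8,q10,q12} | {q5,q9,q11}.
Refine {q0,q2,q3,q4,q6,q7,q8,q10,q12} on symbol y: members go to different blocks, giving {q0,q2,q6,q10,q12} and {q3,q4,q7,q8}.
Refine {q0,q2,q6,q10,q12} on symbol x: members go to different blocks, giving {q2,q6,q12} and {q0,q10}.
On input x, block {q5,q9,q11} splits into {q9,q11} and {q5}.
Refine {q2,q6,q12} on symbol y: members go to different blocks, giving {q2,q6} and {q12}.
On input x, block {q3,q4,q7,q8} splits into {q3,q7} and {q4,q8}.
The partition is now stable with 7 blocks: {q2,q6} | {q9,q11} | {q3,q7} | {q0,q10} | {q5} | {q12} | {q4,q8}.
q11 and q4 end up in different blocks, so they are distinguishable. For instance, the string 'ε' is accepted from only q4.

Yes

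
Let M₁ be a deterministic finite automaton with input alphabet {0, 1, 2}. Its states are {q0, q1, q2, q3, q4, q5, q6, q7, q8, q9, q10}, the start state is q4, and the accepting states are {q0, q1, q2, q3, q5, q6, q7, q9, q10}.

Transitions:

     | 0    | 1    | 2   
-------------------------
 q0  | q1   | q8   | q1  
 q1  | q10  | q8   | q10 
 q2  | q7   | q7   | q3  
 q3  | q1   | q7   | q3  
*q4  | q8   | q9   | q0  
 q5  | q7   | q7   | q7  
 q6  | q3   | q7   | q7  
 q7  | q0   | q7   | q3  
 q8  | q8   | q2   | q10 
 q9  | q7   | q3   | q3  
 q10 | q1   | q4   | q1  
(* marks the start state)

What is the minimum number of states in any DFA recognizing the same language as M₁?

Reachable states from the start: {q0,q1,q2,q3,q4,q7,q8,q9,q10}. Unreachable: {q5,q6} — drop them.
Initial partition by acceptance: {q0,q1,q2,q3,q7,q9,q10} | {q4,q8}.
Refine {q0,q1,q2,q3,q7,q9,q10} on symbol 1: members go to different blocks, giving {q2,q3,q7,q9} and {q0,q1,q10}.
Refine {q2,q3,q7,q9} on symbol 0: members go to different blocks, giving {q2,q9} and {q3,q7}.
Stable partition: {q2,q9} | {q4,q8} | {q0,q1,q10} | {q3,q7} — 4 equivalence classes.

4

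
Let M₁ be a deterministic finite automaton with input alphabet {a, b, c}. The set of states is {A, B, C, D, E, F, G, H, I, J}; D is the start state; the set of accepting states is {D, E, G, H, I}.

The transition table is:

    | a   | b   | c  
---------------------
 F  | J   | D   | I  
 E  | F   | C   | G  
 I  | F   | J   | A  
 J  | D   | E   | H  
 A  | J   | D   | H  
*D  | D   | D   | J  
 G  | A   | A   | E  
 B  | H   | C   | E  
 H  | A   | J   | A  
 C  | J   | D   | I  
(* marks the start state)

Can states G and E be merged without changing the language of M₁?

Yes

First remove the unreachable states {B}; 9 states remain.
Initial partition by acceptance: {D,E,G,H,I} | {A,C,F,J}.
Refine {D,E,G,H,I} on symbol a: members go to different blocks, giving {E,G,H,I} and {D}.
On input c, block {E,G,H,I} splits into {E,G} and {H,I}.
Refine {A,C,F,J} on symbol a: members go to different blocks, giving {A,C,F} and {J}.
Stable partition: {E,G} | {A,C,F} | {D} | {H,I} | {J} — 5 equivalence classes.
G and E lie in the same block of the stable partition, so they are equivalent — no string distinguishes them.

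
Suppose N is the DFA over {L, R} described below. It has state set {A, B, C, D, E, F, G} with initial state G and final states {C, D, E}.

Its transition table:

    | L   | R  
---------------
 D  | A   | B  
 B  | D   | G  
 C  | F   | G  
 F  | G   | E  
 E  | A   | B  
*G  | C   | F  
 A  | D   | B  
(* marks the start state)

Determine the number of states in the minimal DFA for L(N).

6

Every state is reachable, so we keep all 7.
Start with accepting vs non-accepting: {C,D,E} | {A,B,F,G}.
Split {A,B,F,G} by δ(·,L) → {A,B,G} and {F}.
On input L, block {C,D,E} splits into {D,E} and {C}.
On input L, block {A,B,G} splits into {A,B} and {G}.
Split {A,B} by δ(·,R) → {A} and {B}.
The partition is now stable with 6 blocks: {D,E} | {A} | {F} | {C} | {G} | {B}.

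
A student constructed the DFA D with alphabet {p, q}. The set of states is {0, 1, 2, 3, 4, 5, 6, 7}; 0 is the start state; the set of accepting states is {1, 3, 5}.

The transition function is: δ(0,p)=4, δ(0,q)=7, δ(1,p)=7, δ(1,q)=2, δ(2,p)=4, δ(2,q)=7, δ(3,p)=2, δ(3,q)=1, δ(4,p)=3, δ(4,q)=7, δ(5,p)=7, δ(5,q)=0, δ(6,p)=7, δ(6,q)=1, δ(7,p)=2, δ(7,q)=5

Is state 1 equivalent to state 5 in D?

Yes

States {6} cannot be reached from the start state, so discard them.
Start with accepting vs non-accepting: {1,3,5} | {0,2,4,7}.
On input q, block {1,3,5} splits into {1,5} and {3}.
Refine {0,2,4,7} on symbol p: members go to different blocks, giving {0,2,7} and {4}.
Split {0,2,7} by δ(·,p) → {0,2} and {7}.
The partition is now stable with 5 blocks: {1,5} | {0,2} | {3} | {4} | {7}.
1 and 5 lie in the same block of the stable partition, so they are equivalent — no string distinguishes them.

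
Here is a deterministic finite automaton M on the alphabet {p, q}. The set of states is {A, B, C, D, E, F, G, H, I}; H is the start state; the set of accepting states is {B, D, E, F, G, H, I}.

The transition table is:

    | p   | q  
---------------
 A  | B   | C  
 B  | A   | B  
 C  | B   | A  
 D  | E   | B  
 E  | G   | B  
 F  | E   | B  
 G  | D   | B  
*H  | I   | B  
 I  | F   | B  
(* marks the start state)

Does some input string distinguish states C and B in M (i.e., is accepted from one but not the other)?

All states are reachable from the start state.
P0 = {B,D,E,F,G,H,I} | {A,C}.
Split {B,D,E,F,G,H,I} by δ(·,p) → {D,E,F,G,H,I} and {B}.
Stable partition: {D,E,F,G,H,I} | {A,C} | {B} — 3 equivalence classes.
C and B end up in different blocks, so they are distinguishable. For instance, the string 'ε' is accepted from only B.

Yes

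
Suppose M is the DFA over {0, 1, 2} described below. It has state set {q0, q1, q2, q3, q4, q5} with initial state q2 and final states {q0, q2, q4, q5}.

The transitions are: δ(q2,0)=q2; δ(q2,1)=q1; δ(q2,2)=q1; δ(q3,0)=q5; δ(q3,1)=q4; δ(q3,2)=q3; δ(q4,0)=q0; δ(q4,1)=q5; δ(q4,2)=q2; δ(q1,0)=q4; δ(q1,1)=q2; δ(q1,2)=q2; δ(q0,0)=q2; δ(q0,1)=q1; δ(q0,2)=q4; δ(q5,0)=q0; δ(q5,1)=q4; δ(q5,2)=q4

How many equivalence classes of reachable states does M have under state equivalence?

States {q3} cannot be reached from the start state, so discard them.
Start with accepting vs non-accepting: {q0,q2,q4,q5} | {q1}.
On input 1, block {q0,q2,q4,q5} splits into {q0,q2} and {q4,q5}.
Split {q0,q2} by δ(·,2) → {q0} and {q2}.
Split {q4,q5} by δ(·,2) → {q4} and {q5}.
The partition is now stable with 5 blocks: {q0} | {q1} | {q4} | {q2} | {q5}.

5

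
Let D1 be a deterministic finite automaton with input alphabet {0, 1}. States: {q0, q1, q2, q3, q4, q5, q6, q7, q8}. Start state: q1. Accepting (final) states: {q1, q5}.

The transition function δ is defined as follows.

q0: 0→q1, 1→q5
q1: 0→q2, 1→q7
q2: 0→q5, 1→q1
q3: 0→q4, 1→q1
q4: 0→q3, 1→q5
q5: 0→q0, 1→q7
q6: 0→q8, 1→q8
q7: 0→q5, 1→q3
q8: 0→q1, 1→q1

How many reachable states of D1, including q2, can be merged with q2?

First remove the unreachable states {q6,q8}; 7 states remain.
P0 = {q1,q5} | {q0,q2,q3,q4,q7}.
Split {q0,q2,q3,q4,q7} by δ(·,0) → {q0,q2,q7} and {q3,q4}.
Refine {q0,q2,q7} on symbol 1: members go to different blocks, giving {q0,q2} and {q7}.
Stable partition: {q1,q5} | {q0,q2} | {q3,q4} | {q7} — 4 equivalence classes.
State q2 belongs to the block {q0,q2}, which has 2 states.

2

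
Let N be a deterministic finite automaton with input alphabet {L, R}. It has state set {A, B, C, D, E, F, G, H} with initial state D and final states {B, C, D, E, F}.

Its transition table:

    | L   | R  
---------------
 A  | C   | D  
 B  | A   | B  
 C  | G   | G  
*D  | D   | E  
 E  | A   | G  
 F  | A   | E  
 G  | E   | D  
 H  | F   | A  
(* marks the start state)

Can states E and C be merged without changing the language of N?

Yes

Reachable states from the start: {A,C,D,E,G}. Unreachable: {B,F,H} — drop them.
Initial partition by acceptance: {C,D,E} | {A,G}.
Refine {C,D,E} on symbol L: members go to different blocks, giving {C,E} and {D}.
No further refinement is possible. Final partition (3 blocks): {C,E} | {A,G} | {D}.
E and C lie in the same block of the stable partition, so they are equivalent — no string distinguishes them.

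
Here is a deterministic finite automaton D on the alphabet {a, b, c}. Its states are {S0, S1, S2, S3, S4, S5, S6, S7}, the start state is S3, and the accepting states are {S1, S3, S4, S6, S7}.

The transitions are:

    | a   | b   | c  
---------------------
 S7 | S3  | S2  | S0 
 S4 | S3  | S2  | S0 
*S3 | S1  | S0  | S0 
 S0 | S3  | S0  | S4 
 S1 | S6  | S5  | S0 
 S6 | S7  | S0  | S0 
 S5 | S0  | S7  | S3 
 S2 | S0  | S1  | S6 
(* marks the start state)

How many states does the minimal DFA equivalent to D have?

P0 = {S1,S3,S4,S6,S7} | {S0,S2,S5}.
Refine {S0,S2,S5} on symbol a: members go to different blocks, giving {S2,S5} and {S0}.
Split {S1,S3,S4,S6,S7} by δ(·,b) → {S1,S4,S7} and {S3,S6}.
The partition is now stable with 4 blocks: {S1,S4,S7} | {S2,S5} | {S0} | {S3,S6}.

4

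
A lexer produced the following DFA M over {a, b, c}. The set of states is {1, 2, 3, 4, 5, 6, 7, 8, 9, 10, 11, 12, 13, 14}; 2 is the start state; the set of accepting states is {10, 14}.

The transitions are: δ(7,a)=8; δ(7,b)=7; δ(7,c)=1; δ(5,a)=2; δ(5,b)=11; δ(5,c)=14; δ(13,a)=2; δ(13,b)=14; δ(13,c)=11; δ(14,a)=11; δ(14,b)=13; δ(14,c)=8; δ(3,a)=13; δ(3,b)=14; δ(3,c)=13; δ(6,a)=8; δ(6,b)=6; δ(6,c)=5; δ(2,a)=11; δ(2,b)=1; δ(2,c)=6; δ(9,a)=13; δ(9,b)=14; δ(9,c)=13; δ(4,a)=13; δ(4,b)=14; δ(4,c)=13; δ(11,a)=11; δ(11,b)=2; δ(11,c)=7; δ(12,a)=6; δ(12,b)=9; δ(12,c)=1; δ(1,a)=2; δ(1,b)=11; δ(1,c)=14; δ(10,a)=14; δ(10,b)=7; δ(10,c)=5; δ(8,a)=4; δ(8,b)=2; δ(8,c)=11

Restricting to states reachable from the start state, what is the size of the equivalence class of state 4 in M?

1

Reachable states from the start: {1,2,4,5,6,7,8,11,13,14}. Unreachable: {3,9,10,12} — drop them.
Start with accepting vs non-accepting: {14} | {1,2,4,5,6,7,8,11,13}.
Refine {1,2,4,5,6,7,8,11,13} on symbol b: members go to different blocks, giving {1,2,5,6,7,8,11} and {4,13}.
Refine {1,2,5,6,7,8,11} on symbol a: members go to different blocks, giving {1,2,5,6,7,11} and {8}.
Refine {1,2,5,6,7,11} on symbol a: members go to different blocks, giving {1,2,5,11} and {6,7}.
On input c, block {1,2,5,11} splits into {1,5} and {2,11}.
On input a, block {4,13} splits into {4} and {13}.
Split {2,11} by δ(·,b) → {2} and {11}.
The partition is now stable with 8 blocks: {14} | {1,5} | {4} | {8} | {6,7} | {2} | {13} | {11}.
The equivalence class containing 4 is {4}, of size 1.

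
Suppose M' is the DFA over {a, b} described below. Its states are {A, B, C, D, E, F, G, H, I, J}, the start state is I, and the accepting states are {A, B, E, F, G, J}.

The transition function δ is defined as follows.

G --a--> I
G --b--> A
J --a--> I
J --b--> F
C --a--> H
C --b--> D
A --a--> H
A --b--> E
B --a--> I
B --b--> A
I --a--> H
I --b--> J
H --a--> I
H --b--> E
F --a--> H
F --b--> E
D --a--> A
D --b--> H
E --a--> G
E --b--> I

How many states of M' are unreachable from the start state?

BFS from I reaches {A, E, F, G, H, I, J}; the 3 state(s) B, C, D are never visited.

3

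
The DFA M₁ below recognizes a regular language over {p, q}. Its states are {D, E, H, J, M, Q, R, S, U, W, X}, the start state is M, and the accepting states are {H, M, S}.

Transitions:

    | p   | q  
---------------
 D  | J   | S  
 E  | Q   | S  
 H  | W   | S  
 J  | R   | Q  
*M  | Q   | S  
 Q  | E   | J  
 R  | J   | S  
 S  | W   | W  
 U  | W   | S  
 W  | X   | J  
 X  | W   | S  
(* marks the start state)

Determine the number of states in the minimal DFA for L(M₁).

First remove the unreachable states {D,H,U}; 8 states remain.
P0 = {M,S} | {E,J,Q,R,W,X}.
Refine {M,S} on symbol q: members go to different blocks, giving {M} and {S}.
On input q, block {E,J,Q,R,W,X} splits into {J,Q,W} and {E,R,X}.
The partition is now stable with 4 blocks: {M} | {J,Q,W} | {S} | {E,R,X}.

4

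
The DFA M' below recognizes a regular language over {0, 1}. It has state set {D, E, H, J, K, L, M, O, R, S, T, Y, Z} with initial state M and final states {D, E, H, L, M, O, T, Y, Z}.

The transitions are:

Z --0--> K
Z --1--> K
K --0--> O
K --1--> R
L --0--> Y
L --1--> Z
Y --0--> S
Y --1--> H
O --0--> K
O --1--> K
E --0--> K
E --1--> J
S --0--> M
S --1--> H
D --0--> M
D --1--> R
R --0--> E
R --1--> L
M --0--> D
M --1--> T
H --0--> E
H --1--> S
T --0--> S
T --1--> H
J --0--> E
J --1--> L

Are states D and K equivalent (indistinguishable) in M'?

All states are reachable from the start state.
Start with accepting vs non-accepting: {D,E,H,L,M,O,T,Y,Z} | {J,K,R,S}.
On input 0, block {D,E,H,L,M,O,T,Y,Z} splits into {E,O,T,Y,Z} and {D,H,L,M}.
Refine {E,O,T,Y,Z} on symbol 1: members go to different blocks, giving {E,O,Z} and {T,Y}.
On input 0, block {J,K,R,S} splits into {J,K,R} and {S}.
Split {J,K,R} by δ(·,1) → {J,R} and {K}.
Split {E,O,Z} by δ(·,1) → {O,Z} and {E}.
Split {D,H,L,M} by δ(·,0) → {D,M} and {L} and {H}.
On input 1, block {D,M} splits into {D} and {M}.
No further refinement is possible. Final partition (10 blocks): {O,Z} | {J,R} | {D} | {T,Y} | {S} | {K} | {E} | {L} | {H} | {M}.
D and K end up in different blocks, so they are distinguishable. For instance, the string 'ε' is accepted from only D.

No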